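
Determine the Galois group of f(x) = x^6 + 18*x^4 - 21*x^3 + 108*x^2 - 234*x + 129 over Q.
The polynomial f is an irreducible sextic over Q, so G = Gal(f/Q) is one of the 16 transitive subgroups 6T1, ..., 6T16 of S_6. The discriminant of f is -401254544639403, which is not a perfect square, so G is not contained in A_6. The transitive groups of degree 6 not contained in A_6 are: C_6 (6T1, order 6), S_3 (6T2, order 6), D_6 (6T3, order 12), C_3 x S_3 (6T5, order 18), A_4 x C_2 (6T6, order 24), S_4 (6T8, order 24), S_3 x S_3 (6T9, order 36), S_4 x C_2 (6T11, order 48), (S_3 x S_3) : C_2 (6T13, order 72), PGL(2,5) (6T14, order 120), S_6 (6T16, order 720). By Dedekind's theorem, for a prime p not dividing disc(f) the degrees of the irreducible factors of f mod p form the cycle type of an element of G. Factoring f modulo the 33 such primes p <= 151 (skipping 3, 7, 13, which divide the discriminant), each new pattern first appears at: mod 2: f = (x^6 + x^3 + 1), pattern 6; mod 17: f = (x^2 + x + 7)(x^2 + 6x + 6)(x^2 + 10x + 14), pattern 2+2+2; mod 19: f = (x^3 + 2x + 8)(x^3 + 16x + 9), pattern 3+3; mod 31: f = (x + 3)(x + 9)(x + 19)(x^3 + 11x + 24), pattern 3+1+1+1; mod 73: f = (x + 1)(x + 11)(x + 17)(x + 23)(x + 45)(x + 49), pattern 1+1+1+1+1+1. No other pattern occurs in this range, so the set of observed cycle types is {6, 2+2+2, 3+3, 3+1+1+1, 1+1+1+1+1+1}. The candidates containing elements of all these cycle types are C_3 x S_3 (6T5) of order 18, S_3 x S_3 (6T9) of order 36, (S_3 x S_3) : C_2 (6T13) of order 72, S_6 (6T16) of order 720; the others are excluded. The observed types are precisely the cycle types that occur in C_3 x S_3 (6T5). Each of the other remaining candidates has further cycle types, and by the Chebotarev density theorem the matching factorization patterns would occur for a proportion of primes equal to their share of the group: S_3 x S_3 (6T9) additionally contains elements of type 2+2+1+1 (9 of its 36 elements, about 25% of primes); (S_3 x S_3) : C_2 (6T13) additionally contains elements of type 4+2, 3+2+1, 2+2+1+1, 2+1+1+1+1 (45 of its 72 elements, about 62% of primes); S_6 (6T16) additionally contains elements of type 5+1, 4+2, 4+1+1, 3+2+1, 2+2+1+1, 2+1+1+1+1 (504 of its 720 elements, about 70% of primes). None of the 33 primes tested shows any such pattern (for each of these groups the chance of that is below 10^-4), which rules them out. Hence G = C_3 x S_3 (6T5), of order 18.

C_3 x S_3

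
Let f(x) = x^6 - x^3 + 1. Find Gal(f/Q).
6T1: C_6

The polynomial f is an irreducible sextic over Q, so G = Gal(f/Q) is one of the 16 transitive subgroups 6T1, ..., 6T16 of S_6. The discriminant of f is -19683, which is not a perfect square, so G is not contained in A_6. The transitive groups of degree 6 not contained in A_6 are: C_6 (6T1, order 6), S_3 (6T2, order 6), D_6 (6T3, order 12), C_3 x S_3 (6T5, order 18), A_4 x C_2 (6T6, order 24), S_4 (6T8, order 24), S_3 x S_3 (6T9, order 36), S_4 x C_2 (6T11, order 48), (S_3 x S_3) : C_2 (6T13, order 72), PGL(2,5) (6T14, order 120), S_6 (6T16, order 720). By Dedekind's theorem, for a prime p not dividing disc(f) the degrees of the irreducible factors of f mod p form the cycle type of an element of G. Factoring f modulo the 37 such primes p <= 163 (skipping 3, which divides the discriminant), each new pattern first appears at: mod 2: f = (x^6 + x^3 + 1), pattern 6; mod 7: f = (x^3 + 2)(x^3 + 4), pattern 3+3; mod 17: f = (x^2 + 7x + 1)(x^2 + 13x + 1)(x^2 + 14x + 1), pattern 2+2+2; mod 19: f = (x + 4)(x + 5)(x + 6)(x + 9)(x + 16)(x + 17), pattern 1+1+1+1+1+1. No other pattern occurs in this range, so the set of observed cycle types is {6, 3+3, 2+2+2, 1+1+1+1+1+1}. The candidates containing elements of all these cycle types are C_6 (6T1) of order 6, D_6 (6T3) of order 12, C_3 x S_3 (6T5) of order 18, A_4 x C_2 (6T6) of order 24, S_3 x S_3 (6T9) of order 36, S_4 x C_2 (6T11) of order 48, (S_3 x S_3) : C_2 (6T13) of order 72, PGL(2,5) (6T14) of order 120, S_6 (6T16) of order 720; the others are excluded. The observed types are precisely the cycle types that occur in C_6 (6T1). Each of the other remaining candidates has further cycle types, and by the Chebotarev density theorem the matching factorization patterns would occur for a proportion of primes equal to their share of the group: D_6 (6T3) additionally contains elements of type 2+2+1+1 (3 of its 12 elements, about 25% of primes); C_3 x S_3 (6T5) additionally contains elements of type 3+1+1+1 (4 of its 18 elements, about 22% of primes); A_4 x C_2 (6T6) additionally contains elements of type 2+2+1+1, 2+1+1+1+1 (6 of its 24 elements, about 25% of primes); S_3 x S_3 (6T9) additionally contains elements of type 3+1+1+1, 2+2+1+1 (13 of its 36 elements, about 36% of primes); S_4 x C_2 (6T11) additionally contains elements of type 4+2, 4+1+1, 2+2+1+1, 2+1+1+1+1 (24 of its 48 elements, about 50% of primes); (S_3 x S_3) : C_2 (6T13) additionally contains elements of type 4+2, 3+2+1, 3+1+1+1, 2+2+1+1, 2+1+1+1+1 (49 of its 72 elements, about 68% of primes); PGL(2,5) (6T14) additionally contains elements of type 5+1, 4+1+1, 2+2+1+1 (69 of its 120 elements, about 58% of primes); S_6 (6T16) additionally contains elements of type 5+1, 4+2, 4+1+1, 3+2+1, 3+1+1+1, 2+2+1+1, 2+1+1+1+1 (544 of its 720 elements, about 76% of primes). None of the 37 primes tested shows any such pattern (for each of these groups the chance of that is below 10^-4), which rules them out. Hence G = C_6 (6T1), of order 6.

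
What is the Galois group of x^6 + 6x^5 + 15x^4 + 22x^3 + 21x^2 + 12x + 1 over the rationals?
The polynomial f is an irreducible sextic over Q, so G = Gal(f/Q) is one of the 16 transitive subgroups 6T1, ..., 6T16 of S_6. The discriminant of f is 5038848, which is not a perfect square, so G is not contained in A_6. The transitive groups of degree 6 not contained in A_6 are: C_6 (6T1, order 6), S_3 (6T2, order 6), D_6 (6T3, order 12), C_3 x S_3 (6T5, order 18), A_4 x C_2 (6T6, order 24), S_4 (6T8, order 24), S_3 x S_3 (6T9, order 36), S_4 x C_2 (6T11, order 48), (S_3 x S_3) : C_2 (6T13, order 72), PGL(2,5) (6T14, order 120), S_6 (6T16, order 720). By Dedekind's theorem, for a prime p not dividing disc(f) the degrees of the irreducible factors of f mod p form the cycle type of an element of G. Factoring f modulo the 23 such primes p <= 97 (skipping 2, 3, which divide the discriminant), each new pattern first appears at: mod 5: f = (x^6 + x^5 + 2x^3 + x^2 + 2x + 1), pattern 6; mod 11: f = (x + 7)(x + 9)(x^2 + 5x + 2)(x^2 + 7x + 9), pattern 2+2+1+1; mod 13: f = (x + 8)(x + 9)(x + 12)(x^3 + 3x^2 + 3x + 11), pattern 3+1+1+1; mod 31: f = (x^2 + 19x + 14)(x^2 + 24x + 3)(x^2 + 25x + 17), pattern 2+2+2; mod 97: f = (x^3 + 3x^2 + 3x + 12)(x^3 + 3x^2 + 3x + 89), pattern 3+3. No other pattern occurs in this range, so the set of observed cycle types is {6, 2+2+1+1, 3+1+1+1, 2+2+2, 3+3}. The candidates containing elements of all these cycle types are S_3 x S_3 (6T9) of order 36, (S_3 x S_3) : C_2 (6T13) of order 72, S_6 (6T16) of order 720; the others are excluded. The observed types are precisely the cycle types that occur in S_3 x S_3 (6T9) (apart from the identity). Each of the other remaining candidates has further cycle types, and by the Chebotarev density theorem the matching factorization patterns would occur for a proportion of primes equal to their share of the group: (S_3 x S_3) : C_2 (6T13) additionally contains elements of type 4+2, 3+2+1, 2+1+1+1+1 (36 of its 72 elements, about 50% of primes); S_6 (6T16) additionally contains elements of type 5+1, 4+2, 4+1+1, 3+2+1, 2+1+1+1+1 (459 of its 720 elements, about 64% of primes). None of the 23 primes tested shows any such pattern (for each of these groups the chance of that is below 10^-4), which rules them out. Hence G = S_3 x S_3 (6T9), of order 36.

S_3 x S_3, the direct product S_3 x S_3 in its degree-6 action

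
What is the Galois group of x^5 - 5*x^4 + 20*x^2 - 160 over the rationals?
The polynomial f is an irreducible quintic over Q, so G = Gal(f/Q) is a transitive subgroup of S_5: one of C_5 (5T1, order 5), D_5 (5T2, order 10), F_20 (5T3, order 20), A_5 (5T4, order 60) or S_5 (5T5, order 120). The discriminant of f is 1327104000000 = 1152000^2, a perfect square, so G is contained in A_5. The transitive groups of degree 5 contained in A_5 are: C_5 (5T1, order 5), D_5 (5T2, order 10), A_5 (5T4, order 60). By Dedekind's theorem, for a prime p not dividing disc(f) the degrees of the irreducible factors of f mod p form the cycle type of an element of G. Factoring f modulo the 23 such primes p <= 101 (skipping 2, 3, 5, which divide the discriminant), each new pattern first appears at: mod 7: f = (x^5 + 2x^4 + 6x^2 + 1), pattern 5; mod 17: f = (x + 12)(x^2 + x + 16)(x^2 + 16x + 2), pattern 2+2+1. No other pattern occurs in this range, so the set of observed cycle types is {5, 2+2+1}. The candidates containing elements of all these cycle types are D_5 (5T2) of order 10, A_5 (5T4) of order 60; the others are excluded. The observed types are precisely the cycle types that occur in D_5 (5T2) (apart from the identity). Each of the other remaining candidates has further cycle types, and by the Chebotarev density theorem the matching factorization patterns would occur for a proportion of primes equal to their share of the group: A_5 (5T4) additionally contains elements of type 3+1+1 (20 of its 60 elements, about 33% of primes). None of the 23 primes tested shows any such pattern (for each of these groups the chance of that is below 10^-4), which rules them out. Hence G = D_5 (5T2), of order 10.

D_5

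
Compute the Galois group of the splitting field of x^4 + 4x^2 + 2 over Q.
The polynomial is an irreducible quartic over Q and its discriminant is 2048, which is not a perfect square, so the Galois group is not contained in A_4. The resolvent cubic y^3 - 4*y^2 - 8*y + 32 has exactly one rational root, so the Galois group is C_4 or D_4. The quartic becomes reducible over Q(sqrt(disc)), so the group is C_4.

C_4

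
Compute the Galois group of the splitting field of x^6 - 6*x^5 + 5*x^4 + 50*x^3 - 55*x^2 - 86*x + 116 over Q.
The polynomial f is an irreducible sextic over Q, so G = Gal(f/Q) is one of the 16 transitive subgroups 6T1, ..., 6T16 of S_6. The discriminant of f is 38875225000000 = 6235000^2, a perfect square, so G is contained in A_6. The transitive groups of degree 6 contained in A_6 are: A_4 (6T4, order 12), S_4 (6T7, order 24), (C_3 x C_3) : C_4 (6T10, order 36), PSL(2,5) (6T12, order 60), A_6 (6T15, order 360). By Dedekind's theorem, for a prime p not dividing disc(f) the degrees of the irreducible factors of f mod p form the cycle type of an element of G. Factoring f modulo the 19 such primes p <= 83 (skipping 2, 5, 29, 43, which divide the discriminant), each new pattern first appears at: mod 3: f = (x^2 + 2x + 2)(x^4 + x^3 + x^2 + x + 1), pattern 4+2; mod 11: f = (x^3 + x^2 + 2)(x^3 + 4x^2 + x + 3), pattern 3+3; mod 19: f = (x + 3)(x + 17)(x^2 + 4x + 2)(x^2 + 8x + 3), pattern 2+2+1+1; mod 61: f = (x + 18)(x + 36)(x + 39)(x^3 + 23x^2 + 53x + 20), pattern 3+1+1+1. No other pattern occurs in this range, so the set of observed cycle types is {4+2, 3+3, 2+2+1+1, 3+1+1+1}. The candidates containing elements of all these cycle types are (C_3 x C_3) : C_4 (6T10) of order 36, A_6 (6T15) of order 360; the others are excluded. The observed types are precisely the cycle types that occur in (C_3 x C_3) : C_4 (6T10) (apart from the identity). Each of the other remaining candidates has further cycle types, and by the Chebotarev density theorem the matching factorization patterns would occur for a proportion of primes equal to their share of the group: A_6 (6T15) additionally contains elements of type 5+1 (144 of its 360 elements, about 40% of primes). None of the 19 primes tested shows any such pattern (for each of these groups the chance of that is below 10^-4), which rules them out. Hence G = (C_3 x C_3) : C_4 (6T10), of order 36.

(C_3 x C_3) : C_4, the transitive group 6T10 of order 36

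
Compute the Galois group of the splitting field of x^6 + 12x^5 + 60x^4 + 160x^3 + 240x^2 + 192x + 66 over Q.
D_6

The polynomial f is an irreducible sextic over Q, so G = Gal(f/Q) is one of the 16 transitive subgroups 6T1, ..., 6T16 of S_6. The discriminant of f is -1492992, which is not a perfect square, so G is not contained in A_6. The transitive groups of degree 6 not contained in A_6 are: C_6 (6T1, order 6), S_3 (6T2, order 6), D_6 (6T3, order 12), C_3 x S_3 (6T5, order 18), A_4 x C_2 (6T6, order 24), S_4 (6T8, order 24), S_3 x S_3 (6T9, order 36), S_4 x C_2 (6T11, order 48), (S_3 x S_3) : C_2 (6T13, order 72), PGL(2,5) (6T14, order 120), S_6 (6T16, order 720). By Dedekind's theorem, for a prime p not dividing disc(f) the degrees of the irreducible factors of f mod p form the cycle type of an element of G. Factoring f modulo the 79 such primes p <= 419 (skipping 2, 3, which divide the discriminant), each new pattern first appears at: mod 5: f = (x^2 + x + 1)(x^2 + 2x + 3)(x^2 + 4x + 2), pattern 2+2+2; mod 7: f = (x^6 + 5x^5 + 4x^4 + 6x^3 + 2x^2 + 3x + 3), pattern 6; mod 11: f = (x)(x + 4)(x^2 + 2x + 4)(x^2 + 6x + 1), pattern 2+2+1+1; mod 19: f = (x^3 + 6x^2 + 12x + 2)(x^3 + 6x^2 + 12x + 14), pattern 3+3; mod 43: f = (x + 5)(x + 20)(x + 23)(x + 24)(x + 27)(x + 42), pattern 1+1+1+1+1+1. No other pattern occurs in this range, so the set of observed cycle types is {2+2+2, 6, 2+2+1+1, 3+3, 1+1+1+1+1+1}. The candidates containing elements of all these cycle types are D_6 (6T3) of order 12, A_4 x C_2 (6T6) of order 24, S_3 x S_3 (6T9) of order 36, S_4 x C_2 (6T11) of order 48, (S_3 x S_3) : C_2 (6T13) of order 72, PGL(2,5) (6T14) of order 120, S_6 (6T16) of order 720; the others are excluded. The observed types are precisely the cycle types that occur in D_6 (6T3). Each of the other remaining candidates has further cycle types, and by the Chebotarev density theorem the matching factorization patterns would occur for a proportion of primes equal to their share of the group: A_4 x C_2 (6T6) additionally contains elements of type 2+1+1+1+1 (3 of its 24 elements, about 12% of primes); S_3 x S_3 (6T9) additionally contains elements of type 3+1+1+1 (4 of its 36 elements, about 11% of primes); S_4 x C_2 (6T11) additionally contains elements of type 4+2, 4+1+1, 2+1+1+1+1 (15 of its 48 elements, about 31% of primes); (S_3 x S_3) : C_2 (6T13) additionally contains elements of type 4+2, 3+2+1, 3+1+1+1, 2+1+1+1+1 (40 of its 72 elements, about 56% of primes); PGL(2,5) (6T14) additionally contains elements of type 5+1, 4+1+1 (54 of its 120 elements, about 45% of primes); S_6 (6T16) additionally contains elements of type 5+1, 4+2, 4+1+1, 3+2+1, 3+1+1+1, 2+1+1+1+1 (499 of its 720 elements, about 69% of primes). None of the 79 primes tested shows any such pattern (for each of these groups the chance of that is below 10^-4), which rules them out. Hence G = D_6 (6T3), of order 12.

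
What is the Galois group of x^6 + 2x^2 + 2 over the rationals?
The polynomial f is an irreducible sextic over Q, so G = Gal(f/Q) is one of the 16 transitive subgroups 6T1, ..., 6T16 of S_6. The discriminant of f is -2508800, which is not a perfect square, so G is not contained in A_6. The transitive groups of degree 6 not contained in A_6 are: C_6 (6T1, order 6), S_3 (6T2, order 6), D_6 (6T3, order 12), C_3 x S_3 (6T5, order 18), A_4 x C_2 (6T6, order 24), S_4 (6T8, order 24), S_3 x S_3 (6T9, order 36), S_4 x C_2 (6T11, order 48), (S_3 x S_3) : C_2 (6T13, order 72), PGL(2,5) (6T14, order 120), S_6 (6T16, order 720). By Dedekind's theorem, for a prime p not dividing disc(f) the degrees of the irreducible factors of f mod p form the cycle type of an element of G. Factoring f modulo the 17 such primes p <= 71 (skipping 2, 5, 7, which divide the discriminant), each new pattern first appears at: mod 3: f = (x^3 + x^2 + 2x + 1)(x^3 + 2x^2 + 2x + 2), pattern 3+3; mod 13: f = (x^6 + 2x^2 + 2), pattern 6; mod 19: f = (x^2 + 5)(x^4 + 14x^2 + 8), pattern 4+2; mod 23: f = (x + 11)(x + 12)(x^4 + 6x^2 + 15), pattern 4+1+1; mod 53: f = (x^2 + 45)(x^2 + 11x + 38)(x^2 + 42x + 38), pattern 2+2+2; mod 59: f = (x + 4)(x + 55)(x^2 + 5x + 50)(x^2 + 54x + 50), pattern 2+2+1+1; mod 71: f = (x + 8)(x + 11)(x + 60)(x + 63)(x^2 + 43), pattern 2+1+1+1+1. No other pattern occurs in this range, so the set of observed cycle types is {3+3, 6, 4+2, 4+1+1, 2+2+2, 2+2+1+1, 2+1+1+1+1}. The candidates containing elements of all these cycle types are S_4 x C_2 (6T11) of order 48, S_6 (6T16) of order 720; the others are excluded. The observed types are precisely the cycle types that occur in S_4 x C_2 (6T11) (apart from the identity). Each of the other remaining candidates has further cycle types, and by the Chebotarev density theorem the matching factorization patterns would occur for a proportion of primes equal to their share of the group: S_6 (6T16) additionally contains elements of type 5+1, 3+2+1, 3+1+1+1 (304 of its 720 elements, about 42% of primes). None of the 17 primes tested shows any such pattern (for each of these groups the chance of that is below 10^-4), which rules them out. Hence G = S_4 x C_2 (6T11), of order 48.

6T11: S_4 x C_2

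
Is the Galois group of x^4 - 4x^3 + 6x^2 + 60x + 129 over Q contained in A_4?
Yes

The polynomial is irreducible of degree 4 over Q. Its discriminant is 1358954496 = 36864^2, a perfect square. A Galois group lies in the alternating group exactly when the discriminant is a square in Q, so the Galois group (A_4) is contained in A_4.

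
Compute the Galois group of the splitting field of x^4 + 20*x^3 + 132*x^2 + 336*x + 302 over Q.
The polynomial is an irreducible quartic over Q and its discriminant is -13075456, which is not a perfect square, so the Galois group is not contained in A_4. The resolvent cubic y^3 - 132*y^2 + 5512*y - 74240 has exactly one rational root, so the Galois group is C_4 or D_4. The quartic remains irreducible over Q(sqrt(disc)), so the group is D_4.

D_4, the dihedral group of order 8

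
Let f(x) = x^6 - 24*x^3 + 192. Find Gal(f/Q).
The polynomial f is an irreducible sextic over Q, so G = Gal(f/Q) is one of the 16 transitive subgroups 6T1, ..., 6T16 of S_6. The discriminant of f is -190210142896128, which is not a perfect square, so G is not contained in A_6. The transitive groups of degree 6 not contained in A_6 are: C_6 (6T1, order 6), S_3 (6T2, order 6), D_6 (6T3, order 12), C_3 x S_3 (6T5, order 18), A_4 x C_2 (6T6, order 24), S_4 (6T8, order 24), S_3 x S_3 (6T9, order 36), S_4 x C_2 (6T11, order 48), (S_3 x S_3) : C_2 (6T13, order 72), PGL(2,5) (6T14, order 120), S_6 (6T16, order 720). By Dedekind's theorem, for a prime p not dividing disc(f) the degrees of the irreducible factors of f mod p form the cycle type of an element of G. Factoring f modulo the 33 such primes p <= 149 (skipping 2, 3, which divide the discriminant), each new pattern first appears at: mod 5: f = (x^6 + x^3 + 2), pattern 6; mod 7: f = (x + 1)(x + 2)(x + 4)(x^3 + 3), pattern 3+1+1+1; mod 17: f = (x^2 + 2x + 11)(x^2 + 7x + 11)(x^2 + 8x + 11), pattern 2+2+2; mod 19: f = (x^3 + 4)(x^3 + 10), pattern 3+3; mod 73: f = (x + 26)(x + 42)(x + 44)(x + 58)(x + 60)(x + 62), pattern 1+1+1+1+1+1. No other pattern occurs in this range, so the set of observed cycle types is {6, 3+1+1+1, 2+2+2, 3+3, 1+1+1+1+1+1}. The candidates containing elements of all these cycle types are C_3 x S_3 (6T5) of order 18, S_3 x S_3 (6T9) of order 36, (S_3 x S_3) : C_2 (6T13) of order 72, S_6 (6T16) of order 720; the others are excluded. The observed types are precisely the cycle types that occur in C_3 x S_3 (6T5). Each of the other remaining candidates has further cycle types, and by the Chebotarev density theorem the matching factorization patterns would occur for a proportion of primes equal to their share of the group: S_3 x S_3 (6T9) additionally contains elements of type 2+2+1+1 (9 of its 36 elements, about 25% of primes); (S_3 x S_3) : C_2 (6T13) additionally contains elements of type 4+2, 3+2+1, 2+2+1+1, 2+1+1+1+1 (45 of its 72 elements, about 62% of primes); S_6 (6T16) additionally contains elements of type 5+1, 4+2, 4+1+1, 3+2+1, 2+2+1+1, 2+1+1+1+1 (504 of its 720 elements, about 70% of primes). None of the 33 primes tested shows any such pattern (for each of these groups the chance of that is below 10^-4), which rules them out. Hence G = C_3 x S_3 (6T5), of order 18.

C_3 x S_3, the group 6T5 of order 18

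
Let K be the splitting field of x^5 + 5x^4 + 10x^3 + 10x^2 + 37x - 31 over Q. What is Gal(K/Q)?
5T5: S_5

The polynomial f is an irreducible quintic over Q, so G = Gal(f/Q) is a transitive subgroup of S_5: one of C_5 (5T1, order 5), D_5 (5T2, order 10), F_20 (5T3, order 20), A_5 (5T4, order 60) or S_5 (5T5, order 120). The discriminant of f is 61018734592, which is not a perfect square, so G is not contained in A_5. The transitive groups of degree 5 not contained in A_5 are: F_20 (5T3, order 20), S_5 (5T5, order 120). By Dedekind's theorem, for a prime p not dividing disc(f) the degrees of the irreducible factors of f mod p form the cycle type of an element of G. Factoring f modulo the 5 such primes p <= 13 (skipping 2, which divides the discriminant), each new pattern first appears at: mod 3: f = (x^5 + 2x^4 + x^3 + x^2 + x + 2), pattern 5; mod 5: f = (x + 3)(x^4 + 2x^3 + 4x^2 + 3x + 3), pattern 4+1; mod 13: f = (x + 4)(x + 8)(x^3 + 6x^2 + 10x + 10), pattern 3+1+1. No other pattern occurs in this range, so the set of observed cycle types is {5, 4+1, 3+1+1}. Among the candidates above, the only group containing elements of all these cycle types is S_5 (5T5) — F_20 (5T3) lacks at least one of them. Hence G = S_5 (5T5), of order 120.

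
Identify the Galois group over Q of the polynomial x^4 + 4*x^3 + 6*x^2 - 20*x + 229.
The polynomial is an irreducible quartic over Q and its discriminant is 4087812096 = 63936^2, a perfect square, so the Galois group is contained in A_4. The resolvent cubic y^3 - 6*y^2 - 996*y + 1432 is irreducible over Q. An irreducible resolvent with square discriminant gives A_4.

A_4, the alternating group on 4 letters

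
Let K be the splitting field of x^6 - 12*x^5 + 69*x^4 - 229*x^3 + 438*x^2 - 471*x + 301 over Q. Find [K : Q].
The degree of the splitting field over Q equals the order of the Galois group, so first determine the group. The polynomial f is an irreducible sextic over Q, so G = Gal(f/Q) is one of the 16 transitive subgroups 6T1, ..., 6T16 of S_6. The discriminant of f is -501688999969083, which is not a perfect square, so G is not contained in A_6. The transitive groups of degree 6 not contained in A_6 are: C_6 (6T1, order 6), S_3 (6T2, order 6), D_6 (6T3, order 12), C_3 x S_3 (6T5, order 18), A_4 x C_2 (6T6, order 24), S_4 (6T8, order 24), S_3 x S_3 (6T9, order 36), S_4 x C_2 (6T11, order 48), (S_3 x S_3) : C_2 (6T13, order 72), PGL(2,5) (6T14, order 120), S_6 (6T16, order 720). By Dedekind's theorem, for a prime p not dividing disc(f) the degrees of the irreducible factors of f mod p form the cycle type of an element of G. Factoring f modulo the 33 such primes p <= 149 (skipping 3, 73, which divide the discriminant), each new pattern first appears at: mod 2: f = (x^6 + x^4 + x^3 + x + 1), pattern 6; mod 7: f = (x)(x + 4)(x + 5)(x^3 + 2), pattern 3+1+1+1; mod 17: f = (x^2 + 5)(x^2 + 7x + 2)(x^2 + 15x + 8), pattern 2+2+2; mod 19: f = (x^3 + x^2 + 13x + 10)(x^3 + 6x^2 + 12x + 13), pattern 3+3. No other pattern occurs in this range, so the set of observed cycle types is {6, 3+1+1+1, 2+2+2, 3+3}. The candidates containing elements of all these cycle types are C_3 x S_3 (6T5) of order 18, S_3 x S_3 (6T9) of order 36, (S_3 x S_3) : C_2 (6T13) of order 72, S_6 (6T16) of order 720; the others are excluded. The observed types are precisely the cycle types that occur in C_3 x S_3 (6T5) (apart from the identity). Each of the other remaining candidates has further cycle types, and by the Chebotarev density theorem the matching factorization patterns would occur for a proportion of primes equal to their share of the group: S_3 x S_3 (6T9) additionally contains elements of type 2+2+1+1 (9 of its 36 elements, about 25% of primes); (S_3 x S_3) : C_2 (6T13) additionally contains elements of type 4+2, 3+2+1, 2+2+1+1, 2+1+1+1+1 (45 of its 72 elements, about 62% of primes); S_6 (6T16) additionally contains elements of type 5+1, 4+2, 4+1+1, 3+2+1, 2+2+1+1, 2+1+1+1+1 (504 of its 720 elements, about 70% of primes). None of the 33 primes tested shows any such pattern (for each of these groups the chance of that is below 10^-4), which rules them out. Hence G = C_3 x S_3 (6T5), of order 18. The Galois group C_3 x S_3 (6T5) has order 18, so the splitting field has degree 18 over Q.

18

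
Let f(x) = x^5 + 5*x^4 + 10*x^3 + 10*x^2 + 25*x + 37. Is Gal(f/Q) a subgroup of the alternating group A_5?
The polynomial is irreducible of degree 5 over Q. Its discriminant is 1024000000 = 32000^2, a perfect square. A Galois group lies in the alternating group exactly when the discriminant is a square in Q, so the Galois group (A_5) is contained in A_5.

Yes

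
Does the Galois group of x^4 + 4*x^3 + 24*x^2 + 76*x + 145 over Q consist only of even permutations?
The polynomial is irreducible of degree 4 over Q. Its discriminant is 228614400 = 15120^2, a perfect square. A Galois group lies in the alternating group exactly when the discriminant is a square in Q, so the Galois group (V_4) is contained in A_4.

Yes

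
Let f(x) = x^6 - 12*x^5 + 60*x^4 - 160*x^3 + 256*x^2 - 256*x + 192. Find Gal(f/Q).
The polynomial f is an irreducible sextic over Q, so G = Gal(f/Q) is one of the 16 transitive subgroups 6T1, ..., 6T16 of S_6. The discriminant of f is -66039417143296, which is not a perfect square, so G is not contained in A_6. The transitive groups of degree 6 not contained in A_6 are: C_6 (6T1, order 6), S_3 (6T2, order 6), D_6 (6T3, order 12), C_3 x S_3 (6T5, order 18), A_4 x C_2 (6T6, order 24), S_4 (6T8, order 24), S_3 x S_3 (6T9, order 36), S_4 x C_2 (6T11, order 48), (S_3 x S_3) : C_2 (6T13, order 72), PGL(2,5) (6T14, order 120), S_6 (6T16, order 720). By Dedekind's theorem, for a prime p not dividing disc(f) the degrees of the irreducible factors of f mod p form the cycle type of an element of G. Factoring f modulo the 17 such primes p <= 67 (skipping 2, 31, which divide the discriminant), each new pattern first appears at: mod 3: f = (x)(x + 2)(x^4 + x^3 + x^2 + 1), pattern 4+1+1; mod 5: f = (x^3 + x + 4)(x^3 + 3x^2 + 4x + 3), pattern 3+3; mod 7: f = (x^6 + 2x^5 + 4x^4 + x^3 + 4x^2 + 3x + 3), pattern 6; mod 11: f = (x^2 + 5x + 3)(x^2 + 7x + 7)(x^2 + 9x + 6), pattern 2+2+2; mod 13: f = (x^2 + 9x + 2)(x^4 + 5x^3 + 12x + 5), pattern 4+2; mod 37: f = (x + 8)(x + 25)(x^2 + 14x + 32)(x^2 + 15x + 30), pattern 2+2+1+1; mod 47: f = (x + 8)(x + 16)(x + 27)(x + 35)(x^2 + 43x + 5), pattern 2+1+1+1+1. No other pattern occurs in this range, so the set of observed cycle types is {4+1+1, 3+3, 6, 2+2+2, 4+2, 2+2+1+1, 2+1+1+1+1}. The candidates containing elements of all these cycle types are S_4 x C_2 (6T11) of order 48, S_6 (6T16) of order 720; the others are excluded. The observed types are precisely the cycle types that occur in S_4 x C_2 (6T11) (apart from the identity). Each of the other remaining candidates has further cycle types, and by the Chebotarev density theorem the matching factorization patterns would occur for a proportion of primes equal to their share of the group: S_6 (6T16) additionally contains elements of type 5+1, 3+2+1, 3+1+1+1 (304 of its 720 elements, about 42% of primes). None of the 17 primes tested shows any such pattern (for each of these groups the chance of that is below 10^-4), which rules them out. Hence G = S_4 x C_2 (6T11), of order 48.

S_4 x C_2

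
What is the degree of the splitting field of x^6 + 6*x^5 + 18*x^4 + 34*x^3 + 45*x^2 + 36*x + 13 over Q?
The degree of the splitting field over Q equals the order of the Galois group, so first determine the group. The polynomial f is an irreducible sextic over Q, so G = Gal(f/Q) is one of the 16 transitive subgroups 6T1, ..., 6T16 of S_6. The discriminant of f is -16003008, which is not a perfect square, so G is not contained in A_6. The transitive groups of degree 6 not contained in A_6 are: C_6 (6T1, order 6), S_3 (6T2, order 6), D_6 (6T3, order 12), C_3 x S_3 (6T5, order 18), A_4 x C_2 (6T6, order 24), S_4 (6T8, order 24), S_3 x S_3 (6T9, order 36), S_4 x C_2 (6T11, order 48), (S_3 x S_3) : C_2 (6T13, order 72), PGL(2,5) (6T14, order 120), S_6 (6T16, order 720). By Dedekind's theorem, for a prime p not dividing disc(f) the degrees of the irreducible factors of f mod p form the cycle type of an element of G. Factoring f modulo the 21 such primes p <= 89 (skipping 2, 3, 7, which divide the discriminant), each new pattern first appears at: mod 5: f = (x^6 + x^5 + 3x^4 + 4x^3 + x + 3), pattern 6; mod 11: f = (x + 3)(x^5 + 3x^4 + 9x^3 + 7x^2 + 2x + 8), pattern 5+1; mod 13: f = (x)(x + 9)(x^4 + 10x^3 + 6x^2 + 6x + 4), pattern 4+1+1; mod 23: f = (x + 17)(x + 21)(x^2 + 17x + 10)(x^2 + 20x + 21), pattern 2+2+1+1; mod 43: f = (x^3 + 22x^2 + 39x + 16)(x^3 + 27x^2 + 30x + 25), pattern 3+3; mod 61: f = (x^2 + 16x + 13)(x^2 + 20x + 31)(x^2 + 31x + 2), pattern 2+2+2. No other pattern occurs in this range, so the set of observed cycle types is {6, 5+1, 4+1+1, 2+2+1+1, 3+3, 2+2+2}. The candidates containing elements of all these cycle types are PGL(2,5) (6T14) of order 120, S_6 (6T16) of order 720; the others are excluded. The observed types are precisely the cycle types that occur in PGL(2,5) (6T14) (apart from the identity). Each of the other remaining candidates has further cycle types, and by the Chebotarev density theorem the matching factorization patterns would occur for a proportion of primes equal to their share of the group: S_6 (6T16) additionally contains elements of type 4+2, 3+2+1, 3+1+1+1, 2+1+1+1+1 (265 of its 720 elements, about 37% of primes). None of the 21 primes tested shows any such pattern (for each of these groups the chance of that is below 10^-4), which rules them out. Hence G = PGL(2,5) (6T14), of order 120. The Galois group PGL(2,5) (6T14) has order 120, so the splitting field has degree 120 over Q.

120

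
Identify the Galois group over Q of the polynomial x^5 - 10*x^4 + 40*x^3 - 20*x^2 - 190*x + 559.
The polynomial f is an irreducible quintic over Q, so G = Gal(f/Q) is a transitive subgroup of S_5: one of C_5 (5T1, order 5), D_5 (5T2, order 10), F_20 (5T3, order 20), A_5 (5T4, order 60) or S_5 (5T5, order 120). The discriminant of f is 26703027253125, which is not a perfect square, so G is not contained in A_5. The transitive groups of degree 5 not contained in A_5 are: F_20 (5T3, order 20), S_5 (5T5, order 120). By Dedekind's theorem, for a prime p not dividing disc(f) the degrees of the irreducible factors of f mod p form the cycle type of an element of G. Factoring f modulo the 18 such primes p <= 71 (skipping 3, 5, which divide the discriminant), each new pattern first appears at: mod 2: f = (x + 1)(x^4 + x^3 + x^2 + x + 1), pattern 4+1; mod 11: f = (x^5 + x^4 + 7x^3 + 2x^2 + 8x + 9), pattern 5; mod 19: f = (x + 18)(x^2 + 5x + 9)(x^2 + 5x + 16), pattern 2+2+1; mod 41: f = (x + 5)(x + 7)(x + 11)(x + 13)(x + 36), pattern 1+1+1+1+1. No other pattern occurs in this range, so the set of observed cycle types is {4+1, 5, 2+2+1, 1+1+1+1+1}. The candidates containing elements of all these cycle types are F_20 (5T3) of order 20, S_5 (5T5) of order 120; the others are excluded. The observed types are precisely the cycle types that occur in F_20 (5T3). Each of the other remaining candidates has further cycle types, and by the Chebotarev density theorem the matching factorization patterns would occur for a proportion of primes equal to their share of the group: S_5 (5T5) additionally contains elements of type 3+2, 3+1+1, 2+1+1+1 (50 of its 120 elements, about 42% of primes). None of the 18 primes tested shows any such pattern (for each of these groups the chance of that is below 10^-4), which rules them out. Hence G = F_20 (5T3), of order 20.

5T3: F_20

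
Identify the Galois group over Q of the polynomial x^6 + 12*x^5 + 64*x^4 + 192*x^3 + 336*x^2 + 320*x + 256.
S_4 x C_2

The polynomial f is an irreducible sextic over Q, so G = Gal(f/Q) is one of the 16 transitive subgroups 6T1, ..., 6T16 of S_6. The discriminant of f is -1849378557919232, which is not a perfect square, so G is not contained in A_6. The transitive groups of degree 6 not contained in A_6 are: C_6 (6T1, order 6), S_3 (6T2, order 6), D_6 (6T3, order 12), C_3 x S_3 (6T5, order 18), A_4 x C_2 (6T6, order 24), S_4 (6T8, order 24), S_3 x S_3 (6T9, order 36), S_4 x C_2 (6T11, order 48), (S_3 x S_3) : C_2 (6T13, order 72), PGL(2,5) (6T14, order 120), S_6 (6T16, order 720). By Dedekind's theorem, for a prime p not dividing disc(f) the degrees of the irreducible factors of f mod p form the cycle type of an element of G. Factoring f modulo the 29 such primes p <= 127 (skipping 2, 29, which divide the discriminant), each new pattern first appears at: mod 3: f = (x^3 + x^2 + 2x + 1)(x^3 + 2x^2 + 1), pattern 3+3; mod 5: f = (x^6 + 2x^5 + 4x^4 + 2x^3 + x^2 + 1), pattern 6; mod 7: f = (x + 1)(x + 3)(x^4 + x^3 + x^2 + 3x + 6), pattern 4+1+1; mod 17: f = (x + 9)(x + 12)(x^2 + 5)(x^2 + 8x + 4), pattern 2+2+1+1; mod 23: f = (x^2 + x + 8)(x^2 + 4x + 20)(x^2 + 7x + 20), pattern 2+2+2; mod 67: f = (x^2 + 4x + 60)(x^4 + 8x^3 + 39x^2 + 25x + 40), pattern 4+2; mod 127: f = (x + 9)(x + 49)(x + 82)(x + 122)(x^2 + 4x + 107), pattern 2+1+1+1+1. No other pattern occurs in this range, so the set of observed cycle types is {3+3, 6, 4+1+1, 2+2+1+1, 2+2+2, 4+2, 2+1+1+1+1}. The candidates containing elements of all these cycle types are S_4 x C_2 (6T11) of order 48, S_6 (6T16) of order 720; the others are excluded. The observed types are precisely the cycle types that occur in S_4 x C_2 (6T11) (apart from the identity). Each of the other remaining candidates has further cycle types, and by the Chebotarev density theorem the matching factorization patterns would occur for a proportion of primes equal to their share of the group: S_6 (6T16) additionally contains elements of type 5+1, 3+2+1, 3+1+1+1 (304 of its 720 elements, about 42% of primes). None of the 29 primes tested shows any such pattern (for each of these groups the chance of that is below 10^-4), which rules them out. Hence G = S_4 x C_2 (6T11), of order 48.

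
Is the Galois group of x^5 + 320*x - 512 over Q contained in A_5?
Yes

The polynomial is irreducible of degree 5 over Q. Its discriminant is 1073741824000000 = 32768000^2, a perfect square. A Galois group lies in the alternating group exactly when the discriminant is a square in Q, so the Galois group (A_5) is contained in A_5.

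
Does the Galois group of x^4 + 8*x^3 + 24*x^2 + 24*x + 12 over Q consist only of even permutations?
Yes

The polynomial is irreducible of degree 4 over Q. Its discriminant is 331776 = 576^2, a perfect square. A Galois group lies in the alternating group exactly when the discriminant is a square in Q, so the Galois group (A_4) is contained in A_4.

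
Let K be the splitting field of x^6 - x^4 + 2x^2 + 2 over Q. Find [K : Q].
The degree of the splitting field over Q equals the order of the Galois group, so first determine the group. The polynomial f is an irreducible sextic over Q, so G = Gal(f/Q) is one of the 16 transitive subgroups 6T1, ..., 6T16 of S_6. The discriminant of f is -5120000, which is not a perfect square, so G is not contained in A_6. The transitive groups of degree 6 not contained in A_6 are: C_6 (6T1, order 6), S_3 (6T2, order 6), D_6 (6T3, order 12), C_3 x S_3 (6T5, order 18), A_4 x C_2 (6T6, order 24), S_4 (6T8, order 24), S_3 x S_3 (6T9, order 36), S_4 x C_2 (6T11, order 48), (S_3 x S_3) : C_2 (6T13, order 72), PGL(2,5) (6T14, order 120), S_6 (6T16, order 720). By Dedekind's theorem, for a prime p not dividing disc(f) the degrees of the irreducible factors of f mod p form the cycle type of an element of G. Factoring f modulo the 22 such primes p <= 89 (skipping 2, 5, which divide the discriminant), each new pattern first appears at: mod 3: f = (x^3 + x^2 + 2)(x^3 + 2x^2 + 1), pattern 3+3; mod 7: f = (x^2 + 2)(x^2 + x + 6)(x^2 + 6x + 6), pattern 2+2+2; mod 13: f = (x + 4)(x + 9)(x^4 + 2x^2 + 8), pattern 4+1+1; mod 43: f = (x + 12)(x + 31)(x^2 + 4)(x^2 + 10), pattern 2+2+1+1. No other pattern occurs in this range, so the set of observed cycle types is {3+3, 2+2+2, 4+1+1, 2+2+1+1}. The candidates containing elements of all these cycle types are S_4 (6T8) of order 24, S_4 x C_2 (6T11) of order 48, PGL(2,5) (6T14) of order 120, S_6 (6T16) of order 720; the others are excluded. The observed types are precisely the cycle types that occur in S_4 (6T8) (apart from the identity). Each of the other remaining candidates has further cycle types, and by the Chebotarev density theorem the matching factorization patterns would occur for a proportion of primes equal to their share of the group: S_4 x C_2 (6T11) additionally contains elements of type 6, 4+2, 2+1+1+1+1 (17 of its 48 elements, about 35% of primes); PGL(2,5) (6T14) additionally contains elements of type 6, 5+1 (44 of its 120 elements, about 37% of primes); S_6 (6T16) additionally contains elements of type 6, 5+1, 4+2, 3+2+1, 3+1+1+1, 2+1+1+1+1 (529 of its 720 elements, about 73% of primes). None of the 22 primes tested shows any such pattern (for each of these groups the chance of that is below 10^-4), which rules them out. Hence G = S_4 (6T8), of order 24. The Galois group S_4 (6T8) has order 24, so the splitting field has degree 24 over Q.

24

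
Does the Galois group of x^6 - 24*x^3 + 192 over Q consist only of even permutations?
The polynomial is irreducible of degree 6 over Q. Its discriminant is -190210142896128, which is not a perfect square. A Galois group lies in the alternating group exactly when the discriminant is a square in Q, so the Galois group (C_3 x S_3) is not contained in A_6.

No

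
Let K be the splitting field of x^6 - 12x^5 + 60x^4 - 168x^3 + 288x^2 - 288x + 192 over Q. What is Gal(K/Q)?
The polynomial f is an irreducible sextic over Q, so G = Gal(f/Q) is one of the 16 transitive subgroups 6T1, ..., 6T16 of S_6. The discriminant of f is -21134460321792, which is not a perfect square, so G is not contained in A_6. The transitive groups of degree 6 not contained in A_6 are: C_6 (6T1, order 6), S_3 (6T2, order 6), D_6 (6T3, order 12), C_3 x S_3 (6T5, order 18), A_4 x C_2 (6T6, order 24), S_4 (6T8, order 24), S_3 x S_3 (6T9, order 36), S_4 x C_2 (6T11, order 48), (S_3 x S_3) : C_2 (6T13, order 72), PGL(2,5) (6T14, order 120), S_6 (6T16, order 720). By Dedekind's theorem, for a prime p not dividing disc(f) the degrees of the irreducible factors of f mod p form the cycle type of an element of G. Factoring f modulo the 37 such primes p <= 167 (skipping 2, 3, which divide the discriminant), each new pattern first appears at: mod 5: f = (x^6 + 3x^5 + 2x^3 + 3x^2 + 2x + 2), pattern 6; mod 7: f = (x^3 + x^2 + 5x + 1)(x^3 + x^2 + 5x + 3), pattern 3+3; mod 17: f = (x^2 + 5x + 7)(x^2 + 7x + 3)(x^2 + 10x + 14), pattern 2+2+2; mod 19: f = (x + 6)(x + 8)(x + 10)(x + 11)(x + 13)(x + 16), pattern 1+1+1+1+1+1. No other pattern occurs in this range, so the set of observed cycle types is {6, 3+3, 2+2+2, 1+1+1+1+1+1}. The candidates containing elements of all these cycle types are C_6 (6T1) of order 6, D_6 (6T3) of order 12, C_3 x S_3 (6T5) of order 18, A_4 x C_2 (6T6) of order 24, S_3 x S_3 (6T9) of order 36, S_4 x C_2 (6T11) of order 48, (S_3 x S_3) : C_2 (6T13) of order 72, PGL(2,5) (6T14) of order 120, S_6 (6T16) of order 720; the others are excluded. The observed types are precisely the cycle types that occur in C_6 (6T1). Each of the other remaining candidates has further cycle types, and by the Chebotarev density theorem the matching factorization patterns would occur for a proportion of primes equal to their share of the group: D_6 (6T3) additionally contains elements of type 2+2+1+1 (3 of its 12 elements, about 25% of primes); C_3 x S_3 (6T5) additionally contains elements of type 3+1+1+1 (4 of its 18 elements, about 22% of primes); A_4 x C_2 (6T6) additionally contains elements of type 2+2+1+1, 2+1+1+1+1 (6 of its 24 elements, about 25% of primes); S_3 x S_3 (6T9) additionally contains elements of type 3+1+1+1, 2+2+1+1 (13 of its 36 elements, about 36% of primes); S_4 x C_2 (6T11) additionally contains elements of type 4+2, 4+1+1, 2+2+1+1, 2+1+1+1+1 (24 of its 48 elements, about 50% of primes); (S_3 x S_3) : C_2 (6T13) additionally contains elements of type 4+2, 3+2+1, 3+1+1+1, 2+2+1+1, 2+1+1+1+1 (49 of its 72 elements, about 68% of primes); PGL(2,5) (6T14) additionally contains elements of type 5+1, 4+1+1, 2+2+1+1 (69 of its 120 elements, about 58% of primes); S_6 (6T16) additionally contains elements of type 5+1, 4+2, 4+1+1, 3+2+1, 3+1+1+1, 2+2+1+1, 2+1+1+1+1 (544 of its 720 elements, about 76% of primes). None of the 37 primes tested shows any such pattern (for each of these groups the chance of that is below 10^-4), which rules them out. Hence G = C_6 (6T1), of order 6.

C_6 (order 6)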